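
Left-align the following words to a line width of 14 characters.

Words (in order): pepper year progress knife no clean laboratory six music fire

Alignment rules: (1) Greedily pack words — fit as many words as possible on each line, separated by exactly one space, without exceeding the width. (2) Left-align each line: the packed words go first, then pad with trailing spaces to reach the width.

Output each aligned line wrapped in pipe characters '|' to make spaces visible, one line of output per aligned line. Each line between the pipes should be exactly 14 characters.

Answer: |pepper year   |
|progress knife|
|no clean      |
|laboratory six|
|music fire    |

Derivation:
Line 1: ['pepper', 'year'] (min_width=11, slack=3)
Line 2: ['progress', 'knife'] (min_width=14, slack=0)
Line 3: ['no', 'clean'] (min_width=8, slack=6)
Line 4: ['laboratory', 'six'] (min_width=14, slack=0)
Line 5: ['music', 'fire'] (min_width=10, slack=4)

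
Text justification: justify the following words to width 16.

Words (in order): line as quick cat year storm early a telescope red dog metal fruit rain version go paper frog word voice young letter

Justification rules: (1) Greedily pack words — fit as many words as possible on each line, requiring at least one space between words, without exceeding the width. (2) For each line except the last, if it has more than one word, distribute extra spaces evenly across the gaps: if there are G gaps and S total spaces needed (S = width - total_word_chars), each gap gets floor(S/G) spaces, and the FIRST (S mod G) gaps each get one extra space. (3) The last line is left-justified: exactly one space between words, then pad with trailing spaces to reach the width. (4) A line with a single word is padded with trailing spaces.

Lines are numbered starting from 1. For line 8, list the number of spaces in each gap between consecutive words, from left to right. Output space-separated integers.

Answer: 6

Derivation:
Line 1: ['line', 'as', 'quick'] (min_width=13, slack=3)
Line 2: ['cat', 'year', 'storm'] (min_width=14, slack=2)
Line 3: ['early', 'a'] (min_width=7, slack=9)
Line 4: ['telescope', 'red'] (min_width=13, slack=3)
Line 5: ['dog', 'metal', 'fruit'] (min_width=15, slack=1)
Line 6: ['rain', 'version', 'go'] (min_width=15, slack=1)
Line 7: ['paper', 'frog', 'word'] (min_width=15, slack=1)
Line 8: ['voice', 'young'] (min_width=11, slack=5)
Line 9: ['letter'] (min_width=6, slack=10)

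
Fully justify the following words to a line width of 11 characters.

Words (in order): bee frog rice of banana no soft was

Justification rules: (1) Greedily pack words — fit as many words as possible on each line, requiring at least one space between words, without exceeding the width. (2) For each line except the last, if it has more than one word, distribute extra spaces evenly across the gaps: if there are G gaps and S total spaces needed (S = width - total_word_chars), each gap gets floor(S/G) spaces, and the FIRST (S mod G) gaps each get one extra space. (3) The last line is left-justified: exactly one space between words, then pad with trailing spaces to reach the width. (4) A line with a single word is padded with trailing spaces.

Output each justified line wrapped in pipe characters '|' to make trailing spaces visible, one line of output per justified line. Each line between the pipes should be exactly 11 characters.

Answer: |bee    frog|
|rice     of|
|banana   no|
|soft was   |

Derivation:
Line 1: ['bee', 'frog'] (min_width=8, slack=3)
Line 2: ['rice', 'of'] (min_width=7, slack=4)
Line 3: ['banana', 'no'] (min_width=9, slack=2)
Line 4: ['soft', 'was'] (min_width=8, slack=3)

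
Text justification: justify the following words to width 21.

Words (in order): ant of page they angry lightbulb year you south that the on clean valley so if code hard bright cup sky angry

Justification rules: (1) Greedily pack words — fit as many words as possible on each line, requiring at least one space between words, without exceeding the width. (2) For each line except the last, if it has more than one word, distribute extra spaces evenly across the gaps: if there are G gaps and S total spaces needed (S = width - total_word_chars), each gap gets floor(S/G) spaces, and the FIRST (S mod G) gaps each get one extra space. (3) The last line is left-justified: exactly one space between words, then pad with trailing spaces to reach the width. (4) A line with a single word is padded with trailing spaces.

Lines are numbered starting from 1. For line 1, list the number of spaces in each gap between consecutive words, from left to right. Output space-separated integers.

Answer: 3 3 2

Derivation:
Line 1: ['ant', 'of', 'page', 'they'] (min_width=16, slack=5)
Line 2: ['angry', 'lightbulb', 'year'] (min_width=20, slack=1)
Line 3: ['you', 'south', 'that', 'the', 'on'] (min_width=21, slack=0)
Line 4: ['clean', 'valley', 'so', 'if'] (min_width=18, slack=3)
Line 5: ['code', 'hard', 'bright', 'cup'] (min_width=20, slack=1)
Line 6: ['sky', 'angry'] (min_width=9, slack=12)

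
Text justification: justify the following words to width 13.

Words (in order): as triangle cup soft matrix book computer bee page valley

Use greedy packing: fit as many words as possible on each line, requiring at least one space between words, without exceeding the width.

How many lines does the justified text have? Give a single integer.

Line 1: ['as', 'triangle'] (min_width=11, slack=2)
Line 2: ['cup', 'soft'] (min_width=8, slack=5)
Line 3: ['matrix', 'book'] (min_width=11, slack=2)
Line 4: ['computer', 'bee'] (min_width=12, slack=1)
Line 5: ['page', 'valley'] (min_width=11, slack=2)
Total lines: 5

Answer: 5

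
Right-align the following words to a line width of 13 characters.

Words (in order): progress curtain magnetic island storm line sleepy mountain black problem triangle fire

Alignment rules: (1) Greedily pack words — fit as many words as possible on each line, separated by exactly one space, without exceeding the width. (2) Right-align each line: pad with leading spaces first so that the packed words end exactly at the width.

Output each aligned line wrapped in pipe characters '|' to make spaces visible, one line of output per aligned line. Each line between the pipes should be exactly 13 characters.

Line 1: ['progress'] (min_width=8, slack=5)
Line 2: ['curtain'] (min_width=7, slack=6)
Line 3: ['magnetic'] (min_width=8, slack=5)
Line 4: ['island', 'storm'] (min_width=12, slack=1)
Line 5: ['line', 'sleepy'] (min_width=11, slack=2)
Line 6: ['mountain'] (min_width=8, slack=5)
Line 7: ['black', 'problem'] (min_width=13, slack=0)
Line 8: ['triangle', 'fire'] (min_width=13, slack=0)

Answer: |     progress|
|      curtain|
|     magnetic|
| island storm|
|  line sleepy|
|     mountain|
|black problem|
|triangle fire|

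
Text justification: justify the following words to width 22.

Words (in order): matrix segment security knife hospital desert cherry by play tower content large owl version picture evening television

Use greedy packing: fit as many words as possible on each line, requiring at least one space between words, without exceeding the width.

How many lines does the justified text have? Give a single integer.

Answer: 7

Derivation:
Line 1: ['matrix', 'segment'] (min_width=14, slack=8)
Line 2: ['security', 'knife'] (min_width=14, slack=8)
Line 3: ['hospital', 'desert', 'cherry'] (min_width=22, slack=0)
Line 4: ['by', 'play', 'tower', 'content'] (min_width=21, slack=1)
Line 5: ['large', 'owl', 'version'] (min_width=17, slack=5)
Line 6: ['picture', 'evening'] (min_width=15, slack=7)
Line 7: ['television'] (min_width=10, slack=12)
Total lines: 7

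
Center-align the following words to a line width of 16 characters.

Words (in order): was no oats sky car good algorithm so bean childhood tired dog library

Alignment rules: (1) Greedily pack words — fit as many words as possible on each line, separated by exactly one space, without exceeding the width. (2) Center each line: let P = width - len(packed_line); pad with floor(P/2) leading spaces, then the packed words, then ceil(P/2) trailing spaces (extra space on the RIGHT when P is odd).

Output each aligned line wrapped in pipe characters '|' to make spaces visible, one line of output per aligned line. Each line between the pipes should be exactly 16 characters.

Answer: |was no oats sky |
|    car good    |
|  algorithm so  |
| bean childhood |
|   tired dog    |
|    library     |

Derivation:
Line 1: ['was', 'no', 'oats', 'sky'] (min_width=15, slack=1)
Line 2: ['car', 'good'] (min_width=8, slack=8)
Line 3: ['algorithm', 'so'] (min_width=12, slack=4)
Line 4: ['bean', 'childhood'] (min_width=14, slack=2)
Line 5: ['tired', 'dog'] (min_width=9, slack=7)
Line 6: ['library'] (min_width=7, slack=9)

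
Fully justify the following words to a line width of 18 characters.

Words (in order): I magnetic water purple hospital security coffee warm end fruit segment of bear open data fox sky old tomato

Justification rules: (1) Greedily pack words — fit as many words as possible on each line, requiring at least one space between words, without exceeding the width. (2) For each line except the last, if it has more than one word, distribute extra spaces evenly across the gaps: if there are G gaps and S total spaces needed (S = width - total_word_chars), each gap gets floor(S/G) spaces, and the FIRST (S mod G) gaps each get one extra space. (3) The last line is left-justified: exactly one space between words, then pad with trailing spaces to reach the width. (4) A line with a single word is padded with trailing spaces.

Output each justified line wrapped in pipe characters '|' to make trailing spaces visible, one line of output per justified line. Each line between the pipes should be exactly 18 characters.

Answer: |I  magnetic  water|
|purple    hospital|
|security    coffee|
|warm   end   fruit|
|segment   of  bear|
|open  data fox sky|
|old tomato        |

Derivation:
Line 1: ['I', 'magnetic', 'water'] (min_width=16, slack=2)
Line 2: ['purple', 'hospital'] (min_width=15, slack=3)
Line 3: ['security', 'coffee'] (min_width=15, slack=3)
Line 4: ['warm', 'end', 'fruit'] (min_width=14, slack=4)
Line 5: ['segment', 'of', 'bear'] (min_width=15, slack=3)
Line 6: ['open', 'data', 'fox', 'sky'] (min_width=17, slack=1)
Line 7: ['old', 'tomato'] (min_width=10, slack=8)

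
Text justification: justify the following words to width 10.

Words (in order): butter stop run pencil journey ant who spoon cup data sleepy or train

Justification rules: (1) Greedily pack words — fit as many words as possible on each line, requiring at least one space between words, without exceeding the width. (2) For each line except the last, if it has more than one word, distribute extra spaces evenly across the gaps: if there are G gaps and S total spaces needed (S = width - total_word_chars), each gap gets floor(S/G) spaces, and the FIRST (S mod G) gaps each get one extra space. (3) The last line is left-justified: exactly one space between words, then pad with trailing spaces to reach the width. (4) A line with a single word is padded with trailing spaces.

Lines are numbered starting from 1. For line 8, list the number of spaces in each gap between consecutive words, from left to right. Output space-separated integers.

Line 1: ['butter'] (min_width=6, slack=4)
Line 2: ['stop', 'run'] (min_width=8, slack=2)
Line 3: ['pencil'] (min_width=6, slack=4)
Line 4: ['journey'] (min_width=7, slack=3)
Line 5: ['ant', 'who'] (min_width=7, slack=3)
Line 6: ['spoon', 'cup'] (min_width=9, slack=1)
Line 7: ['data'] (min_width=4, slack=6)
Line 8: ['sleepy', 'or'] (min_width=9, slack=1)
Line 9: ['train'] (min_width=5, slack=5)

Answer: 2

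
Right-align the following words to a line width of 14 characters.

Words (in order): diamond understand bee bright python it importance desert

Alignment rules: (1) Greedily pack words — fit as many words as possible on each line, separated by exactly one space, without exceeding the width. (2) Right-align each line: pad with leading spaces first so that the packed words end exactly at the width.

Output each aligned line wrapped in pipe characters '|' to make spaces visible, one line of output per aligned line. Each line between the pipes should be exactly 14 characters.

Line 1: ['diamond'] (min_width=7, slack=7)
Line 2: ['understand', 'bee'] (min_width=14, slack=0)
Line 3: ['bright', 'python'] (min_width=13, slack=1)
Line 4: ['it', 'importance'] (min_width=13, slack=1)
Line 5: ['desert'] (min_width=6, slack=8)

Answer: |       diamond|
|understand bee|
| bright python|
| it importance|
|        desert|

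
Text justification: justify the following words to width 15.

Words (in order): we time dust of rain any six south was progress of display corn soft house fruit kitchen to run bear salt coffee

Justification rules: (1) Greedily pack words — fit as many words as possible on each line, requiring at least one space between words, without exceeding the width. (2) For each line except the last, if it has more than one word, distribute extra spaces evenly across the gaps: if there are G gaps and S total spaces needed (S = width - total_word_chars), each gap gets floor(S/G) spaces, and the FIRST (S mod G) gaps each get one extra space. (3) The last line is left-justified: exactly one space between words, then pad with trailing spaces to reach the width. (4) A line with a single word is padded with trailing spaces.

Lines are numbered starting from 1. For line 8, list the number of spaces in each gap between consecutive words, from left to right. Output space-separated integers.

Answer: 3 3

Derivation:
Line 1: ['we', 'time', 'dust', 'of'] (min_width=15, slack=0)
Line 2: ['rain', 'any', 'six'] (min_width=12, slack=3)
Line 3: ['south', 'was'] (min_width=9, slack=6)
Line 4: ['progress', 'of'] (min_width=11, slack=4)
Line 5: ['display', 'corn'] (min_width=12, slack=3)
Line 6: ['soft', 'house'] (min_width=10, slack=5)
Line 7: ['fruit', 'kitchen'] (min_width=13, slack=2)
Line 8: ['to', 'run', 'bear'] (min_width=11, slack=4)
Line 9: ['salt', 'coffee'] (min_width=11, slack=4)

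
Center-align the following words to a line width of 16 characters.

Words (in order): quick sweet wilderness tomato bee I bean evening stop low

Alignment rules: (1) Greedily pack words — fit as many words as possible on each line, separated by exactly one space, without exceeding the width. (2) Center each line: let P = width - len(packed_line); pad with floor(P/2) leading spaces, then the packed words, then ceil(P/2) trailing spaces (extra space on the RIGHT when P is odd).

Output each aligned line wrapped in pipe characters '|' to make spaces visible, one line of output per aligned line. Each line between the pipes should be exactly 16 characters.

Answer: |  quick sweet   |
|   wilderness   |
|  tomato bee I  |
|  bean evening  |
|    stop low    |

Derivation:
Line 1: ['quick', 'sweet'] (min_width=11, slack=5)
Line 2: ['wilderness'] (min_width=10, slack=6)
Line 3: ['tomato', 'bee', 'I'] (min_width=12, slack=4)
Line 4: ['bean', 'evening'] (min_width=12, slack=4)
Line 5: ['stop', 'low'] (min_width=8, slack=8)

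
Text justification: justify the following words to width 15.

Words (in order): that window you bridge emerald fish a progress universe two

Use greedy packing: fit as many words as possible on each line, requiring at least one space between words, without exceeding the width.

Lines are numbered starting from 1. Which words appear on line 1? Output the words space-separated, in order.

Line 1: ['that', 'window', 'you'] (min_width=15, slack=0)
Line 2: ['bridge', 'emerald'] (min_width=14, slack=1)
Line 3: ['fish', 'a', 'progress'] (min_width=15, slack=0)
Line 4: ['universe', 'two'] (min_width=12, slack=3)

Answer: that window you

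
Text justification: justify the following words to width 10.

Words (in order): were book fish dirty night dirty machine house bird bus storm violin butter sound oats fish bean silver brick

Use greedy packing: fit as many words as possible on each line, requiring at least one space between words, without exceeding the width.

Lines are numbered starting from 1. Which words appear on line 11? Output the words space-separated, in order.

Answer: fish bean

Derivation:
Line 1: ['were', 'book'] (min_width=9, slack=1)
Line 2: ['fish', 'dirty'] (min_width=10, slack=0)
Line 3: ['night'] (min_width=5, slack=5)
Line 4: ['dirty'] (min_width=5, slack=5)
Line 5: ['machine'] (min_width=7, slack=3)
Line 6: ['house', 'bird'] (min_width=10, slack=0)
Line 7: ['bus', 'storm'] (min_width=9, slack=1)
Line 8: ['violin'] (min_width=6, slack=4)
Line 9: ['butter'] (min_width=6, slack=4)
Line 10: ['sound', 'oats'] (min_width=10, slack=0)
Line 11: ['fish', 'bean'] (min_width=9, slack=1)
Line 12: ['silver'] (min_width=6, slack=4)
Line 13: ['brick'] (min_width=5, slack=5)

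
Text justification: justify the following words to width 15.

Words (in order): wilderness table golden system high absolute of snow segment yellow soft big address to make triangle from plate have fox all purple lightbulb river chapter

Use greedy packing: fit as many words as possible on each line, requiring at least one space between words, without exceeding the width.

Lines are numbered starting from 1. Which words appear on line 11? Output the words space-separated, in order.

Answer: lightbulb river

Derivation:
Line 1: ['wilderness'] (min_width=10, slack=5)
Line 2: ['table', 'golden'] (min_width=12, slack=3)
Line 3: ['system', 'high'] (min_width=11, slack=4)
Line 4: ['absolute', 'of'] (min_width=11, slack=4)
Line 5: ['snow', 'segment'] (min_width=12, slack=3)
Line 6: ['yellow', 'soft', 'big'] (min_width=15, slack=0)
Line 7: ['address', 'to', 'make'] (min_width=15, slack=0)
Line 8: ['triangle', 'from'] (min_width=13, slack=2)
Line 9: ['plate', 'have', 'fox'] (min_width=14, slack=1)
Line 10: ['all', 'purple'] (min_width=10, slack=5)
Line 11: ['lightbulb', 'river'] (min_width=15, slack=0)
Line 12: ['chapter'] (min_width=7, slack=8)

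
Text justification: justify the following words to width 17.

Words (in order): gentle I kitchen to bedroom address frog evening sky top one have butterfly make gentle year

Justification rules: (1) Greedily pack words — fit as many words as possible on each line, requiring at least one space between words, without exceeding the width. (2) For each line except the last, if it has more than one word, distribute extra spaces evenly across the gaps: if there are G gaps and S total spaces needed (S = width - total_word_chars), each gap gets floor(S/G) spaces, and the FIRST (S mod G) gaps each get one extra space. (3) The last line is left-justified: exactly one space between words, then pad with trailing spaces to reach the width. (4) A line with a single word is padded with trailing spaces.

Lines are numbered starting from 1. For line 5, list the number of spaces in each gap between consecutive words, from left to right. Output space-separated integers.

Line 1: ['gentle', 'I', 'kitchen'] (min_width=16, slack=1)
Line 2: ['to', 'bedroom'] (min_width=10, slack=7)
Line 3: ['address', 'frog'] (min_width=12, slack=5)
Line 4: ['evening', 'sky', 'top'] (min_width=15, slack=2)
Line 5: ['one', 'have'] (min_width=8, slack=9)
Line 6: ['butterfly', 'make'] (min_width=14, slack=3)
Line 7: ['gentle', 'year'] (min_width=11, slack=6)

Answer: 10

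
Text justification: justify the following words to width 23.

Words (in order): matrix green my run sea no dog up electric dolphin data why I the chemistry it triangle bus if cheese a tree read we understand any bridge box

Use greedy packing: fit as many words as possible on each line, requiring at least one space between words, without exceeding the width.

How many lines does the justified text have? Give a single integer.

Answer: 7

Derivation:
Line 1: ['matrix', 'green', 'my', 'run', 'sea'] (min_width=23, slack=0)
Line 2: ['no', 'dog', 'up', 'electric'] (min_width=18, slack=5)
Line 3: ['dolphin', 'data', 'why', 'I', 'the'] (min_width=22, slack=1)
Line 4: ['chemistry', 'it', 'triangle'] (min_width=21, slack=2)
Line 5: ['bus', 'if', 'cheese', 'a', 'tree'] (min_width=20, slack=3)
Line 6: ['read', 'we', 'understand', 'any'] (min_width=22, slack=1)
Line 7: ['bridge', 'box'] (min_width=10, slack=13)
Total lines: 7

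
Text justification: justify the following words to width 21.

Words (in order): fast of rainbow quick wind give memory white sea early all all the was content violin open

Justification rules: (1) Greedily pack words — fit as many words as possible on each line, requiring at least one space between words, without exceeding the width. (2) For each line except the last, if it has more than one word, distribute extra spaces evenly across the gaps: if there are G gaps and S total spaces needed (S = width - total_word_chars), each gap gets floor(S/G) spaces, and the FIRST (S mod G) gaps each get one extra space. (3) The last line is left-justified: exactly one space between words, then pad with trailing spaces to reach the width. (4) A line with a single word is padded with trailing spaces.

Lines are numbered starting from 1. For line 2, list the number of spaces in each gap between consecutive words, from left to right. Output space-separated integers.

Answer: 4 3

Derivation:
Line 1: ['fast', 'of', 'rainbow', 'quick'] (min_width=21, slack=0)
Line 2: ['wind', 'give', 'memory'] (min_width=16, slack=5)
Line 3: ['white', 'sea', 'early', 'all'] (min_width=19, slack=2)
Line 4: ['all', 'the', 'was', 'content'] (min_width=19, slack=2)
Line 5: ['violin', 'open'] (min_width=11, slack=10)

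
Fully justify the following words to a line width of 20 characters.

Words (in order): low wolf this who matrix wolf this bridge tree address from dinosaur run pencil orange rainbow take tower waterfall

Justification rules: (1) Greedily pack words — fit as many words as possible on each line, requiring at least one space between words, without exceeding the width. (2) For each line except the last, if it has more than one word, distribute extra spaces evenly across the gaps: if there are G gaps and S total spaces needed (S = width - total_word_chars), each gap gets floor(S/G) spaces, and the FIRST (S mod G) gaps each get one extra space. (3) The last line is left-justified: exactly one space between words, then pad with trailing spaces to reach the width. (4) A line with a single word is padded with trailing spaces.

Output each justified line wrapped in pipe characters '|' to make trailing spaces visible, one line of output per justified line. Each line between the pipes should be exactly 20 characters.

Line 1: ['low', 'wolf', 'this', 'who'] (min_width=17, slack=3)
Line 2: ['matrix', 'wolf', 'this'] (min_width=16, slack=4)
Line 3: ['bridge', 'tree', 'address'] (min_width=19, slack=1)
Line 4: ['from', 'dinosaur', 'run'] (min_width=17, slack=3)
Line 5: ['pencil', 'orange'] (min_width=13, slack=7)
Line 6: ['rainbow', 'take', 'tower'] (min_width=18, slack=2)
Line 7: ['waterfall'] (min_width=9, slack=11)

Answer: |low  wolf  this  who|
|matrix   wolf   this|
|bridge  tree address|
|from   dinosaur  run|
|pencil        orange|
|rainbow  take  tower|
|waterfall           |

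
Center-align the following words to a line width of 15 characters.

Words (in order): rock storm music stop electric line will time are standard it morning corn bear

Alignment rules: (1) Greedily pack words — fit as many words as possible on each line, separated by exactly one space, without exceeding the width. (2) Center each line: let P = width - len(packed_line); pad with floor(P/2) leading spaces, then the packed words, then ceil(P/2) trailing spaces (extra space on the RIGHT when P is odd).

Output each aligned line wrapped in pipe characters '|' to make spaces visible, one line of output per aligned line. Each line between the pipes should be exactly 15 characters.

Answer: |  rock storm   |
|  music stop   |
| electric line |
| will time are |
|  standard it  |
| morning corn  |
|     bear      |

Derivation:
Line 1: ['rock', 'storm'] (min_width=10, slack=5)
Line 2: ['music', 'stop'] (min_width=10, slack=5)
Line 3: ['electric', 'line'] (min_width=13, slack=2)
Line 4: ['will', 'time', 'are'] (min_width=13, slack=2)
Line 5: ['standard', 'it'] (min_width=11, slack=4)
Line 6: ['morning', 'corn'] (min_width=12, slack=3)
Line 7: ['bear'] (min_width=4, slack=11)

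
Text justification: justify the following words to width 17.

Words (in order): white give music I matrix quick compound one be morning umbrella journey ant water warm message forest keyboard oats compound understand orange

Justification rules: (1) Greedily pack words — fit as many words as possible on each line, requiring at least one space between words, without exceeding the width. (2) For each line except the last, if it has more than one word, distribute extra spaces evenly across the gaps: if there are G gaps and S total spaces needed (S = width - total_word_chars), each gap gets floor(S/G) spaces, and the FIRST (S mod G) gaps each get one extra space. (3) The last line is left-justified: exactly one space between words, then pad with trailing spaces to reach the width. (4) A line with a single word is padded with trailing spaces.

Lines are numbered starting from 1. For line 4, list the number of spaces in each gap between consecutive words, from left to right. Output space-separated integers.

Answer: 2

Derivation:
Line 1: ['white', 'give', 'music'] (min_width=16, slack=1)
Line 2: ['I', 'matrix', 'quick'] (min_width=14, slack=3)
Line 3: ['compound', 'one', 'be'] (min_width=15, slack=2)
Line 4: ['morning', 'umbrella'] (min_width=16, slack=1)
Line 5: ['journey', 'ant', 'water'] (min_width=17, slack=0)
Line 6: ['warm', 'message'] (min_width=12, slack=5)
Line 7: ['forest', 'keyboard'] (min_width=15, slack=2)
Line 8: ['oats', 'compound'] (min_width=13, slack=4)
Line 9: ['understand', 'orange'] (min_width=17, slack=0)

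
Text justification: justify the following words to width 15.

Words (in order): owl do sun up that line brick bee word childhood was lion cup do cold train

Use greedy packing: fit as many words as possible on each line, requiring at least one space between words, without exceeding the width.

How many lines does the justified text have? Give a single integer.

Line 1: ['owl', 'do', 'sun', 'up'] (min_width=13, slack=2)
Line 2: ['that', 'line', 'brick'] (min_width=15, slack=0)
Line 3: ['bee', 'word'] (min_width=8, slack=7)
Line 4: ['childhood', 'was'] (min_width=13, slack=2)
Line 5: ['lion', 'cup', 'do'] (min_width=11, slack=4)
Line 6: ['cold', 'train'] (min_width=10, slack=5)
Total lines: 6

Answer: 6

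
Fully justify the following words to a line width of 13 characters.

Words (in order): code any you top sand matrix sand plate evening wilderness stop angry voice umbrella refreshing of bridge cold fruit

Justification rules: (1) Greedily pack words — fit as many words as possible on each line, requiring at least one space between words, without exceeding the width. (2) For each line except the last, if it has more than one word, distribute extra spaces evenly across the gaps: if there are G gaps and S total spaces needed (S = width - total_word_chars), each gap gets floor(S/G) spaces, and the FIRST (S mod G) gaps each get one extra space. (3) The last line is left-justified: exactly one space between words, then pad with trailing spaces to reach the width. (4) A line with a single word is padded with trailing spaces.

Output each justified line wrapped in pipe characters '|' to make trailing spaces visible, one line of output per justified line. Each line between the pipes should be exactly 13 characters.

Answer: |code  any you|
|top      sand|
|matrix   sand|
|plate evening|
|wilderness   |
|stop    angry|
|voice        |
|umbrella     |
|refreshing of|
|bridge   cold|
|fruit        |

Derivation:
Line 1: ['code', 'any', 'you'] (min_width=12, slack=1)
Line 2: ['top', 'sand'] (min_width=8, slack=5)
Line 3: ['matrix', 'sand'] (min_width=11, slack=2)
Line 4: ['plate', 'evening'] (min_width=13, slack=0)
Line 5: ['wilderness'] (min_width=10, slack=3)
Line 6: ['stop', 'angry'] (min_width=10, slack=3)
Line 7: ['voice'] (min_width=5, slack=8)
Line 8: ['umbrella'] (min_width=8, slack=5)
Line 9: ['refreshing', 'of'] (min_width=13, slack=0)
Line 10: ['bridge', 'cold'] (min_width=11, slack=2)
Line 11: ['fruit'] (min_width=5, slack=8)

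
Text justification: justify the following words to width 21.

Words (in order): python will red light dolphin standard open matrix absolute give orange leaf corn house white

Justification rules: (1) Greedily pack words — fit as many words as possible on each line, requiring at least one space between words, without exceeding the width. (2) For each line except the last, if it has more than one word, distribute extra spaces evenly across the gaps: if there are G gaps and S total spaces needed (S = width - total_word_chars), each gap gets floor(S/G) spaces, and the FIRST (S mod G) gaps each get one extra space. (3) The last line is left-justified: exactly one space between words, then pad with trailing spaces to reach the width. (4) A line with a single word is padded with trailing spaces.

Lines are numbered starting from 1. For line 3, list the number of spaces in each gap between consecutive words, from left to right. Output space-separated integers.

Line 1: ['python', 'will', 'red', 'light'] (min_width=21, slack=0)
Line 2: ['dolphin', 'standard', 'open'] (min_width=21, slack=0)
Line 3: ['matrix', 'absolute', 'give'] (min_width=20, slack=1)
Line 4: ['orange', 'leaf', 'corn'] (min_width=16, slack=5)
Line 5: ['house', 'white'] (min_width=11, slack=10)

Answer: 2 1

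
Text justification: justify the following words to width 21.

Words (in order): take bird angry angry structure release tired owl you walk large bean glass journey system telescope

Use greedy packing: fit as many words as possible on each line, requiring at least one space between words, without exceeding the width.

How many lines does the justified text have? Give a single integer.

Line 1: ['take', 'bird', 'angry', 'angry'] (min_width=21, slack=0)
Line 2: ['structure', 'release'] (min_width=17, slack=4)
Line 3: ['tired', 'owl', 'you', 'walk'] (min_width=18, slack=3)
Line 4: ['large', 'bean', 'glass'] (min_width=16, slack=5)
Line 5: ['journey', 'system'] (min_width=14, slack=7)
Line 6: ['telescope'] (min_width=9, slack=12)
Total lines: 6

Answer: 6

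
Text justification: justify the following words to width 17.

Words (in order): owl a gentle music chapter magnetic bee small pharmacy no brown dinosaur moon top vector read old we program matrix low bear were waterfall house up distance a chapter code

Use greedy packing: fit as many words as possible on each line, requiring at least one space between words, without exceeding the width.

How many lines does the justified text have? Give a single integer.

Answer: 12

Derivation:
Line 1: ['owl', 'a', 'gentle'] (min_width=12, slack=5)
Line 2: ['music', 'chapter'] (min_width=13, slack=4)
Line 3: ['magnetic', 'bee'] (min_width=12, slack=5)
Line 4: ['small', 'pharmacy', 'no'] (min_width=17, slack=0)
Line 5: ['brown', 'dinosaur'] (min_width=14, slack=3)
Line 6: ['moon', 'top', 'vector'] (min_width=15, slack=2)
Line 7: ['read', 'old', 'we'] (min_width=11, slack=6)
Line 8: ['program', 'matrix'] (min_width=14, slack=3)
Line 9: ['low', 'bear', 'were'] (min_width=13, slack=4)
Line 10: ['waterfall', 'house'] (min_width=15, slack=2)
Line 11: ['up', 'distance', 'a'] (min_width=13, slack=4)
Line 12: ['chapter', 'code'] (min_width=12, slack=5)
Total lines: 12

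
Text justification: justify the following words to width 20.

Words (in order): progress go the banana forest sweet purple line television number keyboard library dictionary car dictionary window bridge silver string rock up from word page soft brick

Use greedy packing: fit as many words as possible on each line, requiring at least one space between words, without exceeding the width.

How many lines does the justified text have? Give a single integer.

Answer: 10

Derivation:
Line 1: ['progress', 'go', 'the'] (min_width=15, slack=5)
Line 2: ['banana', 'forest', 'sweet'] (min_width=19, slack=1)
Line 3: ['purple', 'line'] (min_width=11, slack=9)
Line 4: ['television', 'number'] (min_width=17, slack=3)
Line 5: ['keyboard', 'library'] (min_width=16, slack=4)
Line 6: ['dictionary', 'car'] (min_width=14, slack=6)
Line 7: ['dictionary', 'window'] (min_width=17, slack=3)
Line 8: ['bridge', 'silver', 'string'] (min_width=20, slack=0)
Line 9: ['rock', 'up', 'from', 'word'] (min_width=17, slack=3)
Line 10: ['page', 'soft', 'brick'] (min_width=15, slack=5)
Total lines: 10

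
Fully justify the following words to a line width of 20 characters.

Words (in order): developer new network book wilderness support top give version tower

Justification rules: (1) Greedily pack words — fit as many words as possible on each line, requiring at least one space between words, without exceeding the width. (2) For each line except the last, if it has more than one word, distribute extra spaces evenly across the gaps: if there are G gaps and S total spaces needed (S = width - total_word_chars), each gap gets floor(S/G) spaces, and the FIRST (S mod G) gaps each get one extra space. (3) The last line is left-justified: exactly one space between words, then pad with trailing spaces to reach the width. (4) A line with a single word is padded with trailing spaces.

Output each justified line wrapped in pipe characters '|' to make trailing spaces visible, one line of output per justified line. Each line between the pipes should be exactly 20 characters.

Line 1: ['developer', 'new'] (min_width=13, slack=7)
Line 2: ['network', 'book'] (min_width=12, slack=8)
Line 3: ['wilderness', 'support'] (min_width=18, slack=2)
Line 4: ['top', 'give', 'version'] (min_width=16, slack=4)
Line 5: ['tower'] (min_width=5, slack=15)

Answer: |developer        new|
|network         book|
|wilderness   support|
|top   give   version|
|tower               |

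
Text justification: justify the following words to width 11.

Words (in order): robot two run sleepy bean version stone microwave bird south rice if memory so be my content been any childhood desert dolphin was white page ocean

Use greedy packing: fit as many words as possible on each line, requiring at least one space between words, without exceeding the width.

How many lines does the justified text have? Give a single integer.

Line 1: ['robot', 'two'] (min_width=9, slack=2)
Line 2: ['run', 'sleepy'] (min_width=10, slack=1)
Line 3: ['bean'] (min_width=4, slack=7)
Line 4: ['version'] (min_width=7, slack=4)
Line 5: ['stone'] (min_width=5, slack=6)
Line 6: ['microwave'] (min_width=9, slack=2)
Line 7: ['bird', 'south'] (min_width=10, slack=1)
Line 8: ['rice', 'if'] (min_width=7, slack=4)
Line 9: ['memory', 'so'] (min_width=9, slack=2)
Line 10: ['be', 'my'] (min_width=5, slack=6)
Line 11: ['content'] (min_width=7, slack=4)
Line 12: ['been', 'any'] (min_width=8, slack=3)
Line 13: ['childhood'] (min_width=9, slack=2)
Line 14: ['desert'] (min_width=6, slack=5)
Line 15: ['dolphin', 'was'] (min_width=11, slack=0)
Line 16: ['white', 'page'] (min_width=10, slack=1)
Line 17: ['ocean'] (min_width=5, slack=6)
Total lines: 17

Answer: 17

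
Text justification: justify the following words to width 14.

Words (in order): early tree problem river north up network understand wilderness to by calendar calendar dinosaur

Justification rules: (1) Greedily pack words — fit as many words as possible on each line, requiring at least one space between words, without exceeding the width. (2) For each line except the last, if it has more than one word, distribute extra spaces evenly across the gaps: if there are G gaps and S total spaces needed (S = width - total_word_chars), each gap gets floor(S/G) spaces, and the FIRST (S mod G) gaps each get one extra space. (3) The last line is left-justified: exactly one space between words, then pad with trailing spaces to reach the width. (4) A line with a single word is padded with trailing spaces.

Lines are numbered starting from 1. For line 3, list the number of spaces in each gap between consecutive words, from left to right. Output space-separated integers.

Line 1: ['early', 'tree'] (min_width=10, slack=4)
Line 2: ['problem', 'river'] (min_width=13, slack=1)
Line 3: ['north', 'up'] (min_width=8, slack=6)
Line 4: ['network'] (min_width=7, slack=7)
Line 5: ['understand'] (min_width=10, slack=4)
Line 6: ['wilderness', 'to'] (min_width=13, slack=1)
Line 7: ['by', 'calendar'] (min_width=11, slack=3)
Line 8: ['calendar'] (min_width=8, slack=6)
Line 9: ['dinosaur'] (min_width=8, slack=6)

Answer: 7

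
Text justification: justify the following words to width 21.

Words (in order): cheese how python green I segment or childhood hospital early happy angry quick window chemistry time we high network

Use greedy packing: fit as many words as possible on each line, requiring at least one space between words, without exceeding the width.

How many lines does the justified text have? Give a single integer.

Answer: 7

Derivation:
Line 1: ['cheese', 'how', 'python'] (min_width=17, slack=4)
Line 2: ['green', 'I', 'segment', 'or'] (min_width=18, slack=3)
Line 3: ['childhood', 'hospital'] (min_width=18, slack=3)
Line 4: ['early', 'happy', 'angry'] (min_width=17, slack=4)
Line 5: ['quick', 'window'] (min_width=12, slack=9)
Line 6: ['chemistry', 'time', 'we'] (min_width=17, slack=4)
Line 7: ['high', 'network'] (min_width=12, slack=9)
Total lines: 7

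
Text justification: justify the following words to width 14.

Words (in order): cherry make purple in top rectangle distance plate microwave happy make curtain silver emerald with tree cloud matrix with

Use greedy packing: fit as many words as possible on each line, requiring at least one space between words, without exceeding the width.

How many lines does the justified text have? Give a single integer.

Line 1: ['cherry', 'make'] (min_width=11, slack=3)
Line 2: ['purple', 'in', 'top'] (min_width=13, slack=1)
Line 3: ['rectangle'] (min_width=9, slack=5)
Line 4: ['distance', 'plate'] (min_width=14, slack=0)
Line 5: ['microwave'] (min_width=9, slack=5)
Line 6: ['happy', 'make'] (min_width=10, slack=4)
Line 7: ['curtain', 'silver'] (min_width=14, slack=0)
Line 8: ['emerald', 'with'] (min_width=12, slack=2)
Line 9: ['tree', 'cloud'] (min_width=10, slack=4)
Line 10: ['matrix', 'with'] (min_width=11, slack=3)
Total lines: 10

Answer: 10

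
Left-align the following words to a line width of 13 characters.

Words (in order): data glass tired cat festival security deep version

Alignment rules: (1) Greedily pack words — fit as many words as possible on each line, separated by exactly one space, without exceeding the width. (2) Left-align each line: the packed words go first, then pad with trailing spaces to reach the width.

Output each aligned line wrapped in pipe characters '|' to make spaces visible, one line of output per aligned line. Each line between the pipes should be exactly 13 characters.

Line 1: ['data', 'glass'] (min_width=10, slack=3)
Line 2: ['tired', 'cat'] (min_width=9, slack=4)
Line 3: ['festival'] (min_width=8, slack=5)
Line 4: ['security', 'deep'] (min_width=13, slack=0)
Line 5: ['version'] (min_width=7, slack=6)

Answer: |data glass   |
|tired cat    |
|festival     |
|security deep|
|version      |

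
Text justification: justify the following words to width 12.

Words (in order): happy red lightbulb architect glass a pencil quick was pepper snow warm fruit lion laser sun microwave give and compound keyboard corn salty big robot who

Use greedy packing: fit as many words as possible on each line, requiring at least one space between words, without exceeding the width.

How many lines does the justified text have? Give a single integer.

Answer: 16

Derivation:
Line 1: ['happy', 'red'] (min_width=9, slack=3)
Line 2: ['lightbulb'] (min_width=9, slack=3)
Line 3: ['architect'] (min_width=9, slack=3)
Line 4: ['glass', 'a'] (min_width=7, slack=5)
Line 5: ['pencil', 'quick'] (min_width=12, slack=0)
Line 6: ['was', 'pepper'] (min_width=10, slack=2)
Line 7: ['snow', 'warm'] (min_width=9, slack=3)
Line 8: ['fruit', 'lion'] (min_width=10, slack=2)
Line 9: ['laser', 'sun'] (min_width=9, slack=3)
Line 10: ['microwave'] (min_width=9, slack=3)
Line 11: ['give', 'and'] (min_width=8, slack=4)
Line 12: ['compound'] (min_width=8, slack=4)
Line 13: ['keyboard'] (min_width=8, slack=4)
Line 14: ['corn', 'salty'] (min_width=10, slack=2)
Line 15: ['big', 'robot'] (min_width=9, slack=3)
Line 16: ['who'] (min_width=3, slack=9)
Total lines: 16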